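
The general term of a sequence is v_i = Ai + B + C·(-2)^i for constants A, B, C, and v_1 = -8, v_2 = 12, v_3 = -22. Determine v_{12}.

12308

Plug in i = 1, 2, 3: A + B - 2C = -8; 2A + B + 4C = 12; 3A + B - 8C = -22.
Subtracting the first from the second: A + 6C = 20.
Subtracting the second from the third: A - 12C = -34.
Solving: C = 3, A = 2, then B = -4.
Therefore v_{12} = 24 + (-4) + 3·4096 = 12308.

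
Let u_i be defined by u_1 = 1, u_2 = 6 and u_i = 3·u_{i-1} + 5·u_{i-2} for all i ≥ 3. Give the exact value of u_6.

1731

Step forward from the initial values:
u_3 = 23  u_4 = 99  u_5 = 412  u_6 = 1731.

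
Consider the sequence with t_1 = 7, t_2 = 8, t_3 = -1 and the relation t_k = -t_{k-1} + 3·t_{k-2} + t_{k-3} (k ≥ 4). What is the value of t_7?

-171

Compute successive terms:
t_4 = 32;  t_5 = -27;  t_6 = 122;  t_7 = -171.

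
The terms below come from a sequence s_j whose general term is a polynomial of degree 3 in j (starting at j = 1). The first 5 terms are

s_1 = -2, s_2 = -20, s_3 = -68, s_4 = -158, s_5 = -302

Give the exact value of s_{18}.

1st diffs: -18, -48, -90, -144.
2nd diffs: -30, -42, -54.
3rd diffs: -12, -12 (constant).
Newton forward-difference form: s_j = -2 + (-18)·C(j-1,1) + (-30)·C(j-1,2) + (-12)·C(j-1,3).
At j = 18: j-1 = 17, so s_{18} = -2 - 306 - 4080 - 8160 = -12548.

-12548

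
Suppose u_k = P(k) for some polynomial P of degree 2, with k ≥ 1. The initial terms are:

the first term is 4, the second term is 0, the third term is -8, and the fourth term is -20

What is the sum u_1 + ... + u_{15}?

-2180

1st diffs: -4, -8, -12.
2nd diffs: -4, -4 (constant).
So u_k = -2k^2 + 2k + 4.
Continuing: …, -36, -56, -80, -108, …, u_{15} = -416.
Summing k = 1..15 (15 terms) gives -2180.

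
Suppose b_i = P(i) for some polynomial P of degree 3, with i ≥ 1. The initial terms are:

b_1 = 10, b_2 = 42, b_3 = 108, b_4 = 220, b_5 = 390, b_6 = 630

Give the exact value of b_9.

1890

1st diffs: 32, 66, 112, 170, 240.
2nd diffs: 34, 46, 58, 70.
3rd diffs: 12, 12, 12 (constant).
Newton forward-difference form: b_i = 10 + 32·C(i-1,1) + 34·C(i-1,2) + 12·C(i-1,3).
At i = 9: i-1 = 8, so b_9 = 10 + 256 + 952 + 672 = 1890.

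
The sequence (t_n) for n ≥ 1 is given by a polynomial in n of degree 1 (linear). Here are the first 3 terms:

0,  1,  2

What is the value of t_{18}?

17

1st diffs: 1, 1 (constant).
So t_n = n - 1.
Evaluating at n = 18 gives t_{18} = 17.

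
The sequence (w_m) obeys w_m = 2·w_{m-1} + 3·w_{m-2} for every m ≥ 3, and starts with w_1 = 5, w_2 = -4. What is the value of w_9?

Step forward from the initial values:
w_3 = 7  w_4 = 2  w_5 = 25  w_6 = 56  w_7 = 187  w_8 = 542  w_9 = 1645.
(Characteristic roots are 3 and -1.)

1645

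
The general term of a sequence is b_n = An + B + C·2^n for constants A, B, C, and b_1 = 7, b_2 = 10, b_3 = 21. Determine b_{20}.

Write the equations: A + B + 2C = 7; 2A + B + 4C = 10; 3A + B + 8C = 21.
Subtracting the first from the second: A + 2C = 3.
Subtracting the second from the third: A + 4C = 11.
Solving: C = 4, A = -5, then B = 4.
Hence b_{20} = -5·20 + 4 + 4·1048576 = 4194208.

4194208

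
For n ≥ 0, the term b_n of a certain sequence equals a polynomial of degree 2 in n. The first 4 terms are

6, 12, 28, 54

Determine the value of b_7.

258

1st diffs: 6, 16, 26.
2nd diffs: 10, 10 (constant).
Newton forward-difference form: b_n = 6 + 6·C(n,1) + 10·C(n,2).
At n = 7: n = 7, so b_7 = 6 + 42 + 210 = 258.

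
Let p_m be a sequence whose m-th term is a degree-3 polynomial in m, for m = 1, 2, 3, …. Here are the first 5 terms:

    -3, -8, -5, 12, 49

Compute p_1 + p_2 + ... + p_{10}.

1st diffs: -5, 3, 17, 37.
2nd diffs: 8, 14, 20.
3rd diffs: 6, 6 (constant).
So p_m = m^3 - 2m^2 - 6m + 4.
Continuing: …, 112, 207, 340, 517, …, p_{10} = 744.
Summing m = 1..10 (10 terms) gives 1965.

1965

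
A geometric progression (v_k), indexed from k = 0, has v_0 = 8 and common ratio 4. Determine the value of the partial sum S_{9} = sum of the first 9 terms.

699048

v_k = 8·4^(k-0).
S = 8·(4^9 - 1)/(4 - 1) = 8·(262144 - 1)/(3) = 699048.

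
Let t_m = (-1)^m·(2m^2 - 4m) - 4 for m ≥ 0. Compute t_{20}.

716

(-1)^20 = 1; 2m^2 - 4m at m=20 is 720; so t_{20} = 716.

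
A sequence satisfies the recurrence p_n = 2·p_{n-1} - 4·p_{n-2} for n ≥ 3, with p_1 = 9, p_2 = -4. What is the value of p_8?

p_3 = -44;  p_4 = -72;  p_5 = 32;  p_6 = 352;  p_7 = 576;  p_8 = -256.

-256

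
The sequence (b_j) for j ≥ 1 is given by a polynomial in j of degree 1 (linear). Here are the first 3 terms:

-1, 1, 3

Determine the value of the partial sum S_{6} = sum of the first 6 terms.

1st diffs: 2, 2 (constant).
So b_j = 2j - 3.
Continuing: 5, 7, 9.
Summing j = 1..6 (6 terms) gives 24.

24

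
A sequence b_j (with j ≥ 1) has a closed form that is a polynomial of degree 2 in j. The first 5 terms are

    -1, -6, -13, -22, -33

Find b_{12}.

1st diffs: -5, -7, -9, -11.
2nd diffs: -2, -2, -2 (constant).
Newton forward-difference form: b_j = -1 + (-5)·C(j-1,1) + (-2)·C(j-1,2).
At j = 12: j-1 = 11, so b_{12} = -1 - 55 - 110 = -166.

-166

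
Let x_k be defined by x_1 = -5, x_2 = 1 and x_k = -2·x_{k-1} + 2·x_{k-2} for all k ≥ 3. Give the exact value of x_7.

-560

Step forward from the initial values:
x_3 = -12, x_4 = 26, x_5 = -76, x_6 = 204, x_7 = -560.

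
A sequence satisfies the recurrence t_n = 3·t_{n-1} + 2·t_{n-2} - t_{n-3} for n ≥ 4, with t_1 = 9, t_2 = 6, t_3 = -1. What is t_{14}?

Iterate the recurrence:
t_4 = 0, t_5 = -8, t_6 = -23, …, t_{11} = -12496, t_{12} = -43620, t_{13} = -152273, t_{14} = -531563.

-531563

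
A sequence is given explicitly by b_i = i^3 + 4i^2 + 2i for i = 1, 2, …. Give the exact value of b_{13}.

b_{13} = 1·13^3 + 4·13^2 + 2·13 = 2899.

2899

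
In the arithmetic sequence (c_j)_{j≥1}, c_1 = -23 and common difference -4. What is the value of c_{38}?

-171

c_j = -23 + (j - 1)·(-4).
c_{38} = -23 + 37·(-4) = -171.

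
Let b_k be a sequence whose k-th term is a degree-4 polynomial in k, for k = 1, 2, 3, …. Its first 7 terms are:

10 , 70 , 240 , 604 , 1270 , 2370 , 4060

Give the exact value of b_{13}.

1st diffs: 60, 170, 364, 666, 1100, 1690.
2nd diffs: 110, 194, 302, 434, 590.
3rd diffs: 84, 108, 132, 156.
4th diffs: 24, 24, 24 (constant).
Newton forward-difference form: b_k = 10 + 60·C(k-1,1) + 110·C(k-1,2) + 84·C(k-1,3) + 24·C(k-1,4).
At k = 13: k-1 = 12, so b_{13} = 10 + 720 + 7260 + 18480 + 11880 = 38350.

38350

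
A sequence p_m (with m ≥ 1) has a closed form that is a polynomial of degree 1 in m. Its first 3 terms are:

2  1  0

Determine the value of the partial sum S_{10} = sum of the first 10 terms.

1st diffs: -1, -1 (constant).
So p_m = -m + 3.
Continuing: …, -1, -2, -3, -4, …, p_{10} = -7.
Summing m = 1..10 (10 terms) gives -25.

-25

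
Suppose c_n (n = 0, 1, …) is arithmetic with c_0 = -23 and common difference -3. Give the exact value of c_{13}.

-62

c_n = -23 + (n - 0)·(-3).
c_{13} = -23 + 13·(-3) = -62.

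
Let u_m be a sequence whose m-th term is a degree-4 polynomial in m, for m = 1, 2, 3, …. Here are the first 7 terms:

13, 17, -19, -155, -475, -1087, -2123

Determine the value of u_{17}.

-82003

1st diffs: 4, -36, -136, -320, -612, -1036.
2nd diffs: -40, -100, -184, -292, -424.
3rd diffs: -60, -84, -108, -132.
4th diffs: -24, -24, -24 (constant).
Newton forward-difference form: u_m = 13 + 4·C(m-1,1) + (-40)·C(m-1,2) + (-60)·C(m-1,3) + (-24)·C(m-1,4).
At m = 17: m-1 = 16, so u_{17} = 13 + 64 - 4800 - 33600 - 43680 = -82003.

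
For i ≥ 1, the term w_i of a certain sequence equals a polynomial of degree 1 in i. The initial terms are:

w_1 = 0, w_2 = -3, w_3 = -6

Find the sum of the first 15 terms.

1st diffs: -3, -3 (constant).
So w_i = -3i + 3.
Continuing: …, -9, -12, -15, -18, …, w_{15} = -42.
Summing i = 1..15 (15 terms) gives -315.

-315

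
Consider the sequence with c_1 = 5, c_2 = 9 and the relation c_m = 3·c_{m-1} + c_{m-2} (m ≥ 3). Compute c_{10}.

Iterate the recurrence:
c_3 = 32;  c_4 = 105;  c_5 = 347;  c_6 = 1146;  c_7 = 3785;  c_8 = 12501;  c_9 = 41288;  c_{10} = 136365.

136365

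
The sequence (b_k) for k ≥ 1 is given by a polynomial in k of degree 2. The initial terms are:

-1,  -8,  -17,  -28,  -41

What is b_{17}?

1st diffs: -7, -9, -11, -13.
2nd diffs: -2, -2, -2 (constant).
Newton forward-difference form: b_k = -1 + (-7)·C(k-1,1) + (-2)·C(k-1,2).
At k = 17: k-1 = 16, so b_{17} = -1 - 112 - 240 = -353.

-353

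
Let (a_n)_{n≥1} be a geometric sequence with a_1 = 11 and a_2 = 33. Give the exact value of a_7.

8019

Common ratio r = 3.
a_n = 11·3^(n-1).
a_7 = 11·3^6 = 8019.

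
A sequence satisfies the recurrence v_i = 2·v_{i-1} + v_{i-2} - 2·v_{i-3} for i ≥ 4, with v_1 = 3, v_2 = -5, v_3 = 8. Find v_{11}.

Applying the relation repeatedly:
v_4 = 5; v_5 = 28; v_6 = 45; v_7 = 108; v_8 = 205; v_9 = 428; v_{10} = 845; v_{11} = 1708.

1708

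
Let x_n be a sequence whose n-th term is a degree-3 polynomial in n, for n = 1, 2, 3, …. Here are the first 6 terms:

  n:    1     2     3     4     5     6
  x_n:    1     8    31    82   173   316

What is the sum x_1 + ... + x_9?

1st diffs: 7, 23, 51, 91, 143.
2nd diffs: 16, 28, 40, 52.
3rd diffs: 12, 12, 12 (constant).
Newton forward-difference form: x_n = 1 + 7·C(n-1,1) + 16·C(n-1,2) + 12·C(n-1,3).
Continuing: 523, 806, 1177.
Summing n = 1..9 (9 terms) gives 3117.

3117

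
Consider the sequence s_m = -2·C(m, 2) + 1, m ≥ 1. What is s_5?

C(5, 2) = 10, so s_5 = -19.

-19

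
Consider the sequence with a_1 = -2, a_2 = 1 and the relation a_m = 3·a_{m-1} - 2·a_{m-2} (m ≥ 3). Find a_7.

187

Step forward from the initial values:
a_3 = 7  a_4 = 19  a_5 = 43  a_6 = 91  a_7 = 187.
(Characteristic roots are 2 and 1.)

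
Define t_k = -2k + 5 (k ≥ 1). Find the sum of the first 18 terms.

Over k = 1..18: Σk = 171.
Total = (-2)·171 + (5)·18 = -252.

-252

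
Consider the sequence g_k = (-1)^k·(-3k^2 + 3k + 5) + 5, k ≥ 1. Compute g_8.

(-1)^8 = 1; -3k^2 + 3k + 5 at k=8 is -163; so g_8 = -158.

-158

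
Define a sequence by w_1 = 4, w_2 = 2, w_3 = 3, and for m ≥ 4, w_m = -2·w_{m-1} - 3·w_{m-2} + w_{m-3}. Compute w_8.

w_4 = -8  w_5 = 9  w_6 = 9  w_7 = -53  w_8 = 88.

88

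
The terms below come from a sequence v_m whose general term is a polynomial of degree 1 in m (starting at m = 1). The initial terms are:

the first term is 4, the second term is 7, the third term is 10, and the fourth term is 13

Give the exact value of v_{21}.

64

1st diffs: 3, 3, 3 (constant).
So v_m = 3m + 1.
Evaluating at m = 21 gives v_{21} = 64.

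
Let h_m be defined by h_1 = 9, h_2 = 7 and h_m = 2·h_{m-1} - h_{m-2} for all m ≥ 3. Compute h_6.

Iterate the recurrence:
h_3 = 5  h_4 = 3  h_5 = 1  h_6 = -1.
(Characteristic roots are 1 and 1.)

-1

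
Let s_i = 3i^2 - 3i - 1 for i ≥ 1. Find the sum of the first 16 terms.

4064

Over i = 1..16: Σi = 136, Σi² = 1496.
Total = (3)·1496 + (-3)·136 + (-1)·16 = 4064.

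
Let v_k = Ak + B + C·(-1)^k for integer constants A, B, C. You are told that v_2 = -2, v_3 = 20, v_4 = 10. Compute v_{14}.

Plug in k = 2, 3, 4: 2A + B + C = -2; 3A + B - C = 20; 4A + B + C = 10.
Subtracting the first from the second: A - 2C = 22.
Subtracting the second from the third: A + 2C = -10.
Solving: C = -8, A = 6, then B = -6.
Hence v_{14} = 6·14 + (-6) + (-8)·1 = 70.

70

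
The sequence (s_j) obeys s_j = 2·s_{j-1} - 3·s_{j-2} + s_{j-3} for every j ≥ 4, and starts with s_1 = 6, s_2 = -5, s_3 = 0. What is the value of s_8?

Applying the relation repeatedly:
s_4 = 21  s_5 = 37  s_6 = 11  s_7 = -68  s_8 = -132.

-132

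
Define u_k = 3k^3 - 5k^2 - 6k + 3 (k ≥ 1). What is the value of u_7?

745

u_7 = 3·7^3 - 5·7^2 - 6·7 + 3 = 745.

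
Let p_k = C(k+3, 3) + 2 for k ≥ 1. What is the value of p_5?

C(8, 3) = 56, so p_5 = 58.

58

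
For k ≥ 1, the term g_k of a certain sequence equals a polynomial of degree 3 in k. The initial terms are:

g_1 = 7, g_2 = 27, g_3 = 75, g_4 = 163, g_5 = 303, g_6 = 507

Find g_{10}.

1st diffs: 20, 48, 88, 140, 204.
2nd diffs: 28, 40, 52, 64.
3rd diffs: 12, 12, 12 (constant).
Newton forward-difference form: g_k = 7 + 20·C(k-1,1) + 28·C(k-1,2) + 12·C(k-1,3).
At k = 10: k-1 = 9, so g_{10} = 7 + 180 + 1008 + 1008 = 2203.

2203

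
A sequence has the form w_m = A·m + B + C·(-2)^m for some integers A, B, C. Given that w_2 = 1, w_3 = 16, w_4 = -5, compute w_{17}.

131122

The three given values yield: 2A + B + 4C = 1; 3A + B - 8C = 16; 4A + B + 16C = -5.
Subtracting the first from the second: A - 12C = 15.
Subtracting the second from the third: A + 24C = -21.
Solving: C = -1, A = 3, then B = -1.
Therefore w_{17} = 51 + (-1) + (-1)·(-131072) = 131122.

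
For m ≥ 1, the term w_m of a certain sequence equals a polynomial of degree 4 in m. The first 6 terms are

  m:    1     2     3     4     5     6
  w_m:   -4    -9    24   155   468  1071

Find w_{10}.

1st diffs: -5, 33, 131, 313, 603.
2nd diffs: 38, 98, 182, 290.
3rd diffs: 60, 84, 108.
4th diffs: 24, 24 (constant).
Newton forward-difference form: w_m = -4 + (-5)·C(m-1,1) + 38·C(m-1,2) + 60·C(m-1,3) + 24·C(m-1,4).
At m = 10: m-1 = 9, so w_{10} = -4 - 45 + 1368 + 5040 + 3024 = 9383.

9383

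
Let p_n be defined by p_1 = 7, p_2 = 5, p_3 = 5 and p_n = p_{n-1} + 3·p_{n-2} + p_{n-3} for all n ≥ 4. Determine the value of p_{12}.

25179

Compute successive terms:
p_4 = 27;  p_5 = 47;  p_6 = 133;  p_7 = 301;  p_8 = 747;  p_9 = 1783;  p_{10} = 4325;  p_{11} = 10421;  p_{12} = 25179.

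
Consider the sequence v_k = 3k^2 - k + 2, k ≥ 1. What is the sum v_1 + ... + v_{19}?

7258

Over k = 1..19: Σk = 190, Σk² = 2470.
Total = (3)·2470 + (-1)·190 + (2)·19 = 7258.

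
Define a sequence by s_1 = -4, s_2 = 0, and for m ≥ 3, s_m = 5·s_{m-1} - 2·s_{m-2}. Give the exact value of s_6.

Iterate the recurrence:
s_3 = 8  s_4 = 40  s_5 = 184  s_6 = 840.

840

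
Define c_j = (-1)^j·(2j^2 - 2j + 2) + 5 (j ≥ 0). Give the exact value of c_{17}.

-541

(-1)^17 = -1; 2j^2 - 2j + 2 at j=17 is 546; so c_{17} = -541.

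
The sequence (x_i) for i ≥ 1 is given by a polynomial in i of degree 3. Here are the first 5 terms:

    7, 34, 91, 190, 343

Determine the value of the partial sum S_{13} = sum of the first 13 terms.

1st diffs: 27, 57, 99, 153.
2nd diffs: 30, 42, 54.
3rd diffs: 12, 12 (constant).
Newton forward-difference form: x_i = 7 + 27·C(i-1,1) + 30·C(i-1,2) + 12·C(i-1,3).
Continuing: …, 562, 859, 1246, 1735, …, x_{13} = 4951.
Summing i = 1..13 (13 terms) gives 19357.

19357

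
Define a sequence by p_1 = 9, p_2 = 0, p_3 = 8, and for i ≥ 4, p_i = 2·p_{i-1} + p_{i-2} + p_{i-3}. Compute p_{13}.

Compute successive terms:
p_4 = 25  p_5 = 58  p_6 = 149  p_7 = 381  p_8 = 969  p_9 = 2468  p_{10} = 6286  p_{11} = 16009  p_{12} = 40772  p_{13} = 103839.

103839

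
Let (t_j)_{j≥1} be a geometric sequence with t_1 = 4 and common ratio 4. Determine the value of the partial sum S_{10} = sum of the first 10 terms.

t_j = 4·4^(j-1).
S = 4·(4^10 - 1)/(4 - 1) = 4·(1048576 - 1)/(3) = 1398100.

1398100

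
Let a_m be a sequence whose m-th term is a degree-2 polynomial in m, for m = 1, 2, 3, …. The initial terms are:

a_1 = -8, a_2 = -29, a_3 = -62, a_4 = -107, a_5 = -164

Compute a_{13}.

1st diffs: -21, -33, -45, -57.
2nd diffs: -12, -12, -12 (constant).
Newton forward-difference form: a_m = -8 + (-21)·C(m-1,1) + (-12)·C(m-1,2).
At m = 13: m-1 = 12, so a_{13} = -8 - 252 - 792 = -1052.

-1052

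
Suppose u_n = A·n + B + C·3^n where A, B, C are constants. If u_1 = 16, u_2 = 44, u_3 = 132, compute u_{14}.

23914820

Plug in n = 1, 2, 3: A + B + 3C = 16; 2A + B + 9C = 44; 3A + B + 27C = 132.
Subtracting the first from the second: A + 6C = 28.
Subtracting the second from the third: A + 18C = 88.
Solving: C = 5, A = -2, then B = 3.
Therefore u_{14} = -28 + 3 + 5·4782969 = 23914820.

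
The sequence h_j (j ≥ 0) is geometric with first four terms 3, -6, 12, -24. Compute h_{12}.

Common ratio r = -2.
h_j = 3·(-2)^(j-0).
h_{12} = 3·(-2)^12 = 12288.

12288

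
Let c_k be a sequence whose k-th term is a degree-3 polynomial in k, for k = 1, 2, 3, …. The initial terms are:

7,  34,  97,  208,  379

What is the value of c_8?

1372

1st diffs: 27, 63, 111, 171.
2nd diffs: 36, 48, 60.
3rd diffs: 12, 12 (constant).
So c_k = 2k^3 + 6k^2 - 5k + 4.
Evaluating at k = 8 gives c_8 = 1372.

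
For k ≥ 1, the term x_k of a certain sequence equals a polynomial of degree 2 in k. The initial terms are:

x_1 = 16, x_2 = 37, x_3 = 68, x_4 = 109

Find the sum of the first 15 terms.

6995

1st diffs: 21, 31, 41.
2nd diffs: 10, 10 (constant).
So x_k = 5k^2 + 6k + 5.
Continuing: …, 160, 221, 292, 373, …, x_{15} = 1220.
Summing k = 1..15 (15 terms) gives 6995.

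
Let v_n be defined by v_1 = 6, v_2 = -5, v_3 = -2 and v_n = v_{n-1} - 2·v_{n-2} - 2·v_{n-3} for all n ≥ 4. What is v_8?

Compute successive terms:
v_4 = -4  v_5 = 10  v_6 = 22  v_7 = 10  v_8 = -54.

-54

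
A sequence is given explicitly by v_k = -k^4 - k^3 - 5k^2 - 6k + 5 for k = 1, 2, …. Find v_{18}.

v_{18} = -1·18^4 - 1·18^3 - 5·18^2 - 6·18 + 5 = -112531.

-112531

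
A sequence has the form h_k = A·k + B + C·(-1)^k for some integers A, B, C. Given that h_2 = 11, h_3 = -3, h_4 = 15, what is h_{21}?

Plug in k = 2, 3, 4: 2A + B + C = 11; 3A + B - C = -3; 4A + B + C = 15.
Subtracting the first from the second: A - 2C = -14.
Subtracting the second from the third: A + 2C = 18.
Solving: C = 8, A = 2, then B = -1.
Therefore h_{21} = 42 + (-1) + 8·(-1) = 33.

33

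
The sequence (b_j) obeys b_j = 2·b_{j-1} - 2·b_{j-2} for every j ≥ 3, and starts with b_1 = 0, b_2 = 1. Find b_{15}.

-128

Compute successive terms:
b_3 = 2  b_4 = 2  b_5 = 0  …  b_{12} = 32  b_{13} = 0  b_{14} = -64  b_{15} = -128.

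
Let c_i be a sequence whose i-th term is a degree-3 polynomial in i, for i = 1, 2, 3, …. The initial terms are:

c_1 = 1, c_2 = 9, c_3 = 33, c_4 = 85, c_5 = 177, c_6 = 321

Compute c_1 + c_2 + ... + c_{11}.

1st diffs: 8, 24, 52, 92, 144.
2nd diffs: 16, 28, 40, 52.
3rd diffs: 12, 12, 12 (constant).
Newton forward-difference form: c_i = 1 + 8·C(i-1,1) + 16·C(i-1,2) + 12·C(i-1,3).
Continuing: …, 529, 813, 1185, 1657, …, c_{11} = 2241.
Summing i = 1..11 (11 terms) gives 7051.

7051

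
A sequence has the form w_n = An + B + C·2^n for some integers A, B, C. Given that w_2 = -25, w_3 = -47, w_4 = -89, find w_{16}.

At n = 2, 3, 4: 2A + B + 4C = -25; 3A + B + 8C = -47; 4A + B + 16C = -89.
Subtracting the first from the second: A + 4C = -22.
Subtracting the second from the third: A + 8C = -42.
Solving: C = -5, A = -2, then B = -1.
Therefore w_{16} = -32 + (-1) + (-5)·65536 = -327713.

-327713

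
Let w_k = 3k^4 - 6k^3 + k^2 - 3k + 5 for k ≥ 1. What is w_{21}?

w_{21} = 3·21^4 - 6·21^3 + 1·21^2 - 3·21 + 5 = 528260.

528260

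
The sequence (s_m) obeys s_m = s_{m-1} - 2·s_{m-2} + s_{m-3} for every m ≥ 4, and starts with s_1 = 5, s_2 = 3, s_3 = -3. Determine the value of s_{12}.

Iterate the recurrence:
s_4 = -4; s_5 = 5; s_6 = 10; s_7 = -4; s_8 = -19; s_9 = -1; s_{10} = 33; s_{11} = 16; s_{12} = -51.

-51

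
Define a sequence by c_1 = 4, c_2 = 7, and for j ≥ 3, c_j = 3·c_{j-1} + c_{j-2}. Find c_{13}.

Applying the relation repeatedly:
c_3 = 25  c_4 = 82  c_5 = 271  …  c_{10} = 106498  c_{11} = 351739  c_{12} = 1161715  c_{13} = 3836884.

3836884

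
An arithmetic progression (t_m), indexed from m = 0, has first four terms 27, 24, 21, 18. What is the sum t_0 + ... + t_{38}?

Common difference d = -3.
t_m = 27 + (m - 0)·(-3).
t_{38} = -87; S = 39·(27 + (-87))/2 = -1170.

-1170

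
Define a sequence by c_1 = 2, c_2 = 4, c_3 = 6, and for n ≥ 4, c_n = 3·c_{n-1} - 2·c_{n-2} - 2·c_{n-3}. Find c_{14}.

Applying the relation repeatedly:
c_4 = 6  c_5 = -2  c_6 = -30  …  c_{11} = -610  c_{12} = 330  c_{13} = 3502  c_{14} = 11066.

11066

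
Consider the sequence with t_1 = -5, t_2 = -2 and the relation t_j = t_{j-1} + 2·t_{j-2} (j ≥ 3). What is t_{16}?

-76456

Iterate the recurrence:
t_3 = -12; t_4 = -16; t_5 = -40; …; t_{13} = -9560; t_{14} = -19112; t_{15} = -38232; t_{16} = -76456.
(Characteristic roots are 2 and -1.)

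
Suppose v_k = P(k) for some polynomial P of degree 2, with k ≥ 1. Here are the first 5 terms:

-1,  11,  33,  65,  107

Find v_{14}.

935

1st diffs: 12, 22, 32, 42.
2nd diffs: 10, 10, 10 (constant).
Newton forward-difference form: v_k = -1 + 12·C(k-1,1) + 10·C(k-1,2).
At k = 14: k-1 = 13, so v_{14} = -1 + 156 + 780 = 935.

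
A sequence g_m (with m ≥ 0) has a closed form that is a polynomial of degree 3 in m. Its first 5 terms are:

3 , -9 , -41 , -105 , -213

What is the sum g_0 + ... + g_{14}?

-26695

1st diffs: -12, -32, -64, -108.
2nd diffs: -20, -32, -44.
3rd diffs: -12, -12 (constant).
Newton forward-difference form: g_m = 3 + (-12)·C(m,1) + (-20)·C(m,2) + (-12)·C(m,3).
Continuing: …, -377, -609, -921, -1325, …, g_{14} = -6353.
Summing m = 0..14 (15 terms) gives -26695.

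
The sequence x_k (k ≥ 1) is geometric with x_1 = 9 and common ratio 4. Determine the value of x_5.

2304

x_k = 9·4^(k-1).
x_5 = 9·4^4 = 2304.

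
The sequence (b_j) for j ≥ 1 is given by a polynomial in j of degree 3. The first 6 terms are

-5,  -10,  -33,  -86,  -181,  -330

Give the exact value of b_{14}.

1st diffs: -5, -23, -53, -95, -149.
2nd diffs: -18, -30, -42, -54.
3rd diffs: -12, -12, -12 (constant).
So b_j = -2j^3 + 3j^2 - 6.
Evaluating at j = 14 gives b_{14} = -4906.

-4906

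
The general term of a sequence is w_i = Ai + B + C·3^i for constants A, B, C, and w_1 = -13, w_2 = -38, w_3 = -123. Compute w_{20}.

The three given values yield: A + B + 3C = -13; 2A + B + 9C = -38; 3A + B + 27C = -123.
Subtracting the first from the second: A + 6C = -25.
Subtracting the second from the third: A + 18C = -85.
Solving: C = -5, A = 5, then B = -3.
Hence w_{20} = 5·20 + (-3) + (-5)·3486784401 = -17433921908.

-17433921908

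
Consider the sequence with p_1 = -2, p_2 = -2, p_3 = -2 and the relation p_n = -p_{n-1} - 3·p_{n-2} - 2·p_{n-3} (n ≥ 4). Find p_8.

82

p_4 = 12  p_5 = -2  p_6 = -30  p_7 = 12  p_8 = 82.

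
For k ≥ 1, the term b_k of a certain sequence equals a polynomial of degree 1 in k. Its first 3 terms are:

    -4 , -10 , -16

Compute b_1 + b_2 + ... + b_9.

1st diffs: -6, -6 (constant).
So b_k = -6k + 2.
Continuing: …, -22, -28, -34, -40, …, b_9 = -52.
Summing k = 1..9 (9 terms) gives -252.

-252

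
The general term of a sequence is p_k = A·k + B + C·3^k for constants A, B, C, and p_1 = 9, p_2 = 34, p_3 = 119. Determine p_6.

3614

The three given values yield: A + B + 3C = 9; 2A + B + 9C = 34; 3A + B + 27C = 119.
Subtracting the first from the second: A + 6C = 25.
Subtracting the second from the third: A + 18C = 85.
Solving: C = 5, A = -5, then B = -1.
So p_k = -5·k + (-1) + 5·3^k; at k=6 this is 3614.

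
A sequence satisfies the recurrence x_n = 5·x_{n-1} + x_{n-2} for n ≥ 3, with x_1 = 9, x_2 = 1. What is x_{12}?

37557476

Applying the relation repeatedly:
x_3 = 14; x_4 = 71; x_5 = 369; x_6 = 1916; x_7 = 9949; x_8 = 51661; x_9 = 268254; x_{10} = 1392931; x_{11} = 7232909; x_{12} = 37557476.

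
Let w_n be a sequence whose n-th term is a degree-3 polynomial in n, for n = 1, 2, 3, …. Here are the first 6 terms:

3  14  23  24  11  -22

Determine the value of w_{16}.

1st diffs: 11, 9, 1, -13, -33.
2nd diffs: -2, -8, -14, -20.
3rd diffs: -6, -6, -6 (constant).
So w_n = -n^3 + 5n^2 + 3n - 4.
Evaluating at n = 16 gives w_{16} = -2772.

-2772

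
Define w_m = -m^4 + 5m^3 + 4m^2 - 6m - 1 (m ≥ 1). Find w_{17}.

-57903

w_{17} = -1·17^4 + 5·17^3 + 4·17^2 - 6·17 - 1 = -57903.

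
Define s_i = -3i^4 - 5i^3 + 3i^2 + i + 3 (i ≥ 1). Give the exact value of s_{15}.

-168057

s_{15} = -3·15^4 - 5·15^3 + 3·15^2 + 1·15 + 3 = -168057.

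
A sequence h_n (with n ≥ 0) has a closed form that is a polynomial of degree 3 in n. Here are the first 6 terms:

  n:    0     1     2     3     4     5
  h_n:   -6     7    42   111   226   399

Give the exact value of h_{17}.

11367

1st diffs: 13, 35, 69, 115, 173.
2nd diffs: 22, 34, 46, 58.
3rd diffs: 12, 12, 12 (constant).
So h_n = 2n^3 + 5n^2 + 6n - 6.
Evaluating at n = 17 gives h_{17} = 11367.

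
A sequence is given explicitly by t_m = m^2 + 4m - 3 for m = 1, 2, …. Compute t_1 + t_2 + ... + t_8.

324

Over m = 1..8: Σm = 36, Σm² = 204.
Total = (1)·204 + (4)·36 + (-3)·8 = 324.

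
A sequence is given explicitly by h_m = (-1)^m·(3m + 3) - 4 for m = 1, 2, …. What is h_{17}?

(-1)^17 = -1; 3m + 3 at m=17 is 54; so h_{17} = -58.

-58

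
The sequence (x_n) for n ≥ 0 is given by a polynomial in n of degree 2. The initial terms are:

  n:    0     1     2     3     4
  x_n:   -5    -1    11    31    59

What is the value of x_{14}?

779

1st diffs: 4, 12, 20, 28.
2nd diffs: 8, 8, 8 (constant).
Newton forward-difference form: x_n = -5 + 4·C(n,1) + 8·C(n,2).
At n = 14: n = 14, so x_{14} = -5 + 56 + 728 = 779.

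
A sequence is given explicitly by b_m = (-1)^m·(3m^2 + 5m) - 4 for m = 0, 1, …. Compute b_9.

(-1)^9 = -1; 3m^2 + 5m at m=9 is 288; so b_9 = -292.

-292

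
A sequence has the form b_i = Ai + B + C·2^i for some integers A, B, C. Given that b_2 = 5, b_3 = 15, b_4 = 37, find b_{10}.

Write the equations: 2A + B + 4C = 5; 3A + B + 8C = 15; 4A + B + 16C = 37.
Subtracting the first from the second: A + 4C = 10.
Subtracting the second from the third: A + 8C = 22.
Solving: C = 3, A = -2, then B = -3.
So b_i = -2·i + (-3) + 3·2^i; at i=10 this is 3049.

3049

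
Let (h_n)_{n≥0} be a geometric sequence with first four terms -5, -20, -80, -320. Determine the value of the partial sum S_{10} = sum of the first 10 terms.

-1747625

Common ratio r = 4.
h_n = (-5)·4^(n-0).
S = (-5)·(4^10 - 1)/(4 - 1) = (-5)·(1048576 - 1)/(3) = -1747625.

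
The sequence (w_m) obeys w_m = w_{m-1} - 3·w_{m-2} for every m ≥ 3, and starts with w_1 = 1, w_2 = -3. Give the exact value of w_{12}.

Compute successive terms:
w_3 = -6  w_4 = 3  w_5 = 21  w_6 = 12  w_7 = -51  w_8 = -87  w_9 = 66  w_{10} = 327  w_{11} = 129  w_{12} = -852.

-852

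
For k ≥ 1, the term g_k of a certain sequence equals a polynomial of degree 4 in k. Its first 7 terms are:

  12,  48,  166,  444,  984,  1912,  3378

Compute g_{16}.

77412

1st diffs: 36, 118, 278, 540, 928, 1466.
2nd diffs: 82, 160, 262, 388, 538.
3rd diffs: 78, 102, 126, 150.
4th diffs: 24, 24, 24 (constant).
Newton forward-difference form: g_k = 12 + 36·C(k-1,1) + 82·C(k-1,2) + 78·C(k-1,3) + 24·C(k-1,4).
At k = 16: k-1 = 15, so g_{16} = 12 + 540 + 8610 + 35490 + 32760 = 77412.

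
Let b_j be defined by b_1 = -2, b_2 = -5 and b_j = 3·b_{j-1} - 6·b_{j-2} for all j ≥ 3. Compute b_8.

Compute successive terms:
b_3 = -3  b_4 = 21  b_5 = 81  b_6 = 117  b_7 = -135  b_8 = -1107.

-1107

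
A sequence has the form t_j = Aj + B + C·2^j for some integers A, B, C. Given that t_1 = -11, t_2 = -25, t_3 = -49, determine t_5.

-177

The three given values yield: A + B + 2C = -11; 2A + B + 4C = -25; 3A + B + 8C = -49.
Subtracting the first from the second: A + 2C = -14.
Subtracting the second from the third: A + 4C = -24.
Solving: C = -5, A = -4, then B = 3.
Therefore t_5 = -20 + 3 + (-5)·32 = -177.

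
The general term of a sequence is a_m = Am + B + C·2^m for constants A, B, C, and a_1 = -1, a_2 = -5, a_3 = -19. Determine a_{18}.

-1310609

Write the equations: A + B + 2C = -1; 2A + B + 4C = -5; 3A + B + 8C = -19.
Subtracting the first from the second: A + 2C = -4.
Subtracting the second from the third: A + 4C = -14.
Solving: C = -5, A = 6, then B = 3.
So a_m = 6·m + 3 + (-5)·2^m; at m=18 this is -1310609.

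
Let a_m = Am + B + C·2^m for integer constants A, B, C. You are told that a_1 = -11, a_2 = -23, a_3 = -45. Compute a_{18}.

The three given values yield: A + B + 2C = -11; 2A + B + 4C = -23; 3A + B + 8C = -45.
Subtracting the first from the second: A + 2C = -12.
Subtracting the second from the third: A + 4C = -22.
Solving: C = -5, A = -2, then B = 1.
Hence a_{18} = -2·18 + 1 + (-5)·262144 = -1310755.

-1310755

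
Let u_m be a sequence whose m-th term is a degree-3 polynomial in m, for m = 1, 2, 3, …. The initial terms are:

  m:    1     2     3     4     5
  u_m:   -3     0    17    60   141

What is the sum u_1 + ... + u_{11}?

1st diffs: 3, 17, 43, 81.
2nd diffs: 14, 26, 38.
3rd diffs: 12, 12 (constant).
Newton forward-difference form: u_m = -3 + 3·C(m-1,1) + 14·C(m-1,2) + 12·C(m-1,3).
Continuing: …, 272, 465, 732, 1085, …, u_{11} = 2097.
Summing m = 1..11 (11 terms) gives 6402.

6402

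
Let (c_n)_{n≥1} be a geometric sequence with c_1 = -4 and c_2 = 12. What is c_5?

Common ratio r = -3.
c_n = (-4)·(-3)^(n-1).
c_5 = (-4)·(-3)^4 = -324.

-324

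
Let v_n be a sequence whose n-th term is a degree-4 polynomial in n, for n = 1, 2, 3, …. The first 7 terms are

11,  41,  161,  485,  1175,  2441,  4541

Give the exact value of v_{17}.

162491

1st diffs: 30, 120, 324, 690, 1266, 2100.
2nd diffs: 90, 204, 366, 576, 834.
3rd diffs: 114, 162, 210, 258.
4th diffs: 48, 48, 48 (constant).
Newton forward-difference form: v_n = 11 + 30·C(n-1,1) + 90·C(n-1,2) + 114·C(n-1,3) + 48·C(n-1,4).
At n = 17: n-1 = 16, so v_{17} = 11 + 480 + 10800 + 63840 + 87360 = 162491.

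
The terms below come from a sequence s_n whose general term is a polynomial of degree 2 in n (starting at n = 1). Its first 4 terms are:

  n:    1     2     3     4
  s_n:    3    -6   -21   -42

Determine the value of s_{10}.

1st diffs: -9, -15, -21.
2nd diffs: -6, -6 (constant).
So s_n = -3n^2 + 6.
Evaluating at n = 10 gives s_{10} = -294.

-294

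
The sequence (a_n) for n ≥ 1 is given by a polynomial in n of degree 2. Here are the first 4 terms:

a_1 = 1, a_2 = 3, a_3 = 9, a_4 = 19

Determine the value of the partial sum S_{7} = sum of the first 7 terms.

1st diffs: 2, 6, 10.
2nd diffs: 4, 4 (constant).
So a_n = 2n^2 - 4n + 3.
Continuing: 33, 51, 73.
Summing n = 1..7 (7 terms) gives 189.

189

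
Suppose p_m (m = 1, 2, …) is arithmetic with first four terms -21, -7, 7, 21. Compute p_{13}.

Common difference d = 14.
p_m = -21 + (m - 1)·14.
p_{13} = -21 + 12·14 = 147.

147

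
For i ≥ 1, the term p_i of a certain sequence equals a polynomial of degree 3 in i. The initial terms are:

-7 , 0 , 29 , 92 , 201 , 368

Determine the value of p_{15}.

6461

1st diffs: 7, 29, 63, 109, 167.
2nd diffs: 22, 34, 46, 58.
3rd diffs: 12, 12, 12 (constant).
Newton forward-difference form: p_i = -7 + 7·C(i-1,1) + 22·C(i-1,2) + 12·C(i-1,3).
At i = 15: i-1 = 14, so p_{15} = -7 + 98 + 2002 + 4368 = 6461.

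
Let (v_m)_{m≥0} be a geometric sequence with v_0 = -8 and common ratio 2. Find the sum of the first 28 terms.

v_m = (-8)·2^(m-0).
S = (-8)·(2^28 - 1)/(2 - 1) = (-8)·(268435456 - 1)/(1) = -2147483640.

-2147483640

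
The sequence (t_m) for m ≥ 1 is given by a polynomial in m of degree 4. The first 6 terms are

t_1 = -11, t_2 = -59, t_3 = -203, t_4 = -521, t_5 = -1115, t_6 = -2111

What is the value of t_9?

-9131

1st diffs: -48, -144, -318, -594, -996.
2nd diffs: -96, -174, -276, -402.
3rd diffs: -78, -102, -126.
4th diffs: -24, -24 (constant).
Newton forward-difference form: t_m = -11 + (-48)·C(m-1,1) + (-96)·C(m-1,2) + (-78)·C(m-1,3) + (-24)·C(m-1,4).
At m = 9: m-1 = 8, so t_9 = -11 - 384 - 2688 - 4368 - 1680 = -9131.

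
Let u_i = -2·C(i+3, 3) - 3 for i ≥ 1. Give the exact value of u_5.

-115

C(8, 3) = 56, so u_5 = -115.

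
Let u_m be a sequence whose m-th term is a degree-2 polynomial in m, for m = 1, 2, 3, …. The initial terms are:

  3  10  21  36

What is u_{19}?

741

1st diffs: 7, 11, 15.
2nd diffs: 4, 4 (constant).
Newton forward-difference form: u_m = 3 + 7·C(m-1,1) + 4·C(m-1,2).
At m = 19: m-1 = 18, so u_{19} = 3 + 126 + 612 = 741.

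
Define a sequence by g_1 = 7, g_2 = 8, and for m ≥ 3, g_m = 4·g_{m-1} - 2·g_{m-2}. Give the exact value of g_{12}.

Step forward from the initial values:
g_3 = 18; g_4 = 56; g_5 = 188; g_6 = 640; g_7 = 2184; g_8 = 7456; g_9 = 25456; g_{10} = 86912; g_{11} = 296736; g_{12} = 1013120.

1013120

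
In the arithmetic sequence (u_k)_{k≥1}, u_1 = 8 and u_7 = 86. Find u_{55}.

Common difference d = (86 - 8) / (7 - 1) = 13.
u_k = 8 + (k - 1)·13.
u_{55} = 8 + 54·13 = 710.

710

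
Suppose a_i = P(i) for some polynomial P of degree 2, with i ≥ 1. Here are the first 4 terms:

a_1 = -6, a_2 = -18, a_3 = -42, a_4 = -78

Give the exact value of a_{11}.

-666

1st diffs: -12, -24, -36.
2nd diffs: -12, -12 (constant).
Newton forward-difference form: a_i = -6 + (-12)·C(i-1,1) + (-12)·C(i-1,2).
At i = 11: i-1 = 10, so a_{11} = -6 - 120 - 540 = -666.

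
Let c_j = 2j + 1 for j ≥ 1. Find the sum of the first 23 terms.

Over j = 1..23: Σj = 276.
Total = (2)·276 + (1)·23 = 575.

575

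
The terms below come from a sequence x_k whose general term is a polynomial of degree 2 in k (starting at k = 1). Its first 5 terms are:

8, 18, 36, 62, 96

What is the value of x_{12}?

1st diffs: 10, 18, 26, 34.
2nd diffs: 8, 8, 8 (constant).
Newton forward-difference form: x_k = 8 + 10·C(k-1,1) + 8·C(k-1,2).
At k = 12: k-1 = 11, so x_{12} = 8 + 110 + 440 = 558.

558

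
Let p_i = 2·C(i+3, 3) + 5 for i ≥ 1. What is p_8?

C(11, 3) = 165, so p_8 = 335.

335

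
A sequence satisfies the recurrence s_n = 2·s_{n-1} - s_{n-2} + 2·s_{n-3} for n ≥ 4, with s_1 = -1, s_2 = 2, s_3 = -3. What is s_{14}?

s_4 = -10;  s_5 = -13;  s_6 = -22;  …;  s_{11} = -819;  s_{12} = -1642;  s_{13} = -3277;  s_{14} = -6550.

-6550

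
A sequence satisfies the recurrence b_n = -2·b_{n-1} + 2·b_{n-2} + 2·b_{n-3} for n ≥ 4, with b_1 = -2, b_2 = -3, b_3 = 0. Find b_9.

664

Compute successive terms:
b_4 = -10;  b_5 = 14;  b_6 = -48;  b_7 = 104;  b_8 = -276;  b_9 = 664.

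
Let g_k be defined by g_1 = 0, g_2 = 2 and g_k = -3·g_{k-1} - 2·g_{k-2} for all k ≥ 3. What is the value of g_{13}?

-8190

Compute successive terms:
g_3 = -6; g_4 = 14; g_5 = -30; …; g_{10} = 1022; g_{11} = -2046; g_{12} = 4094; g_{13} = -8190.
(Characteristic roots are -1 and -2.)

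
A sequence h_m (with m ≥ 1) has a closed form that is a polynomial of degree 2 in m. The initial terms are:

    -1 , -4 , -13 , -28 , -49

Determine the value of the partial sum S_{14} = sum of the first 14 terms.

-2471

1st diffs: -3, -9, -15, -21.
2nd diffs: -6, -6, -6 (constant).
Newton forward-difference form: h_m = -1 + (-3)·C(m-1,1) + (-6)·C(m-1,2).
Continuing: …, -76, -109, -148, -193, …, h_{14} = -508.
Summing m = 1..14 (14 terms) gives -2471.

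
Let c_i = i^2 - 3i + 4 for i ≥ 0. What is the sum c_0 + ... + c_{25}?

4654

Over i = 0..25: Σi = 325, Σi² = 5525.
Total = (1)·5525 + (-3)·325 + (4)·26 = 4654.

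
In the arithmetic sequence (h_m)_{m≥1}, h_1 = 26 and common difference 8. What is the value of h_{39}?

h_m = 26 + (m - 1)·8.
h_{39} = 26 + 38·8 = 330.

330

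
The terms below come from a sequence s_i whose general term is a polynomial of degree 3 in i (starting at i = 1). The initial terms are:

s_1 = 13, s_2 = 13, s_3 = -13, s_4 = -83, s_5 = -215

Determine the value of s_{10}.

-2435

1st diffs: 0, -26, -70, -132.
2nd diffs: -26, -44, -62.
3rd diffs: -18, -18 (constant).
So s_i = -3i^3 + 5i^2 + 6i + 5.
Evaluating at i = 10 gives s_{10} = -2435.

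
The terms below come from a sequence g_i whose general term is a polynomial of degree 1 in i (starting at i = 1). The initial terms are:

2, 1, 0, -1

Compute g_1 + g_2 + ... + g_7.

1st diffs: -1, -1, -1 (constant).
So g_i = -i + 3.
Continuing: -2, -3, -4.
Summing i = 1..7 (7 terms) gives -7.

-7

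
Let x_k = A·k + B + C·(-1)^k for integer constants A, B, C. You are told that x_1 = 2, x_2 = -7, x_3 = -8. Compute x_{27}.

At k = 1, 2, 3: A + B - C = 2; 2A + B + C = -7; 3A + B - C = -8.
Subtracting the first from the second: A + 2C = -9.
Subtracting the second from the third: A - 2C = -1.
Solving: C = -2, A = -5, then B = 5.
So x_k = -5·k + 5 + (-2)·(-1)^k; at k=27 this is -128.

-128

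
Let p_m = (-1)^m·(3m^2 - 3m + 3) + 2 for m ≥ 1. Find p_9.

-217

(-1)^9 = -1; 3m^2 - 3m + 3 at m=9 is 219; so p_9 = -217.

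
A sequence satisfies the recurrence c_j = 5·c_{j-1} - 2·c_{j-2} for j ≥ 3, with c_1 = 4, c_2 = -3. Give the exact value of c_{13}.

-93576739

Applying the relation repeatedly:
c_3 = -23, c_4 = -109, c_5 = -499, …, c_{10} = -985893, c_{11} = -4497203, c_{12} = -20514229, c_{13} = -93576739.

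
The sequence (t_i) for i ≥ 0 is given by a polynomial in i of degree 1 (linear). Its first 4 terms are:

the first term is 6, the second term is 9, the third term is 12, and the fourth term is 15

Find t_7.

1st diffs: 3, 3, 3 (constant).
So t_i = 3i + 6.
Evaluating at i = 7 gives t_7 = 27.

27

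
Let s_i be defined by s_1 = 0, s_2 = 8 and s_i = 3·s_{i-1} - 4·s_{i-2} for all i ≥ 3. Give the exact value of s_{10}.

Iterate the recurrence:
s_3 = 24;  s_4 = 40;  s_5 = 24;  s_6 = -88;  s_7 = -360;  s_8 = -728;  s_9 = -744;  s_{10} = 680.

680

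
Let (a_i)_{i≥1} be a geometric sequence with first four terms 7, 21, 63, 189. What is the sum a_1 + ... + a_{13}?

5580127

Common ratio r = 3.
a_i = 7·3^(i-1).
S = 7·(3^13 - 1)/(3 - 1) = 7·(1594323 - 1)/(2) = 5580127.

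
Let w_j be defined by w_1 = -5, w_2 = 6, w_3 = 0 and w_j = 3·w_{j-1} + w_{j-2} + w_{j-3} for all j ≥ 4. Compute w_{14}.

478072

Compute successive terms:
w_4 = 1  w_5 = 9  w_6 = 28  …  w_{11} = 12348  w_{12} = 41773  w_{13} = 141317  w_{14} = 478072.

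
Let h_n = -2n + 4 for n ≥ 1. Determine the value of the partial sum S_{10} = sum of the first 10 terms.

-70

Over n = 1..10: Σn = 55.
Total = (-2)·55 + (4)·10 = -70.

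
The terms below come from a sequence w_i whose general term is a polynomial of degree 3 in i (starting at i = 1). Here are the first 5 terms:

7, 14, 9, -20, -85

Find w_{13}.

-3341

1st diffs: 7, -5, -29, -65.
2nd diffs: -12, -24, -36.
3rd diffs: -12, -12 (constant).
Newton forward-difference form: w_i = 7 + 7·C(i-1,1) + (-12)·C(i-1,2) + (-12)·C(i-1,3).
At i = 13: i-1 = 12, so w_{13} = 7 + 84 - 792 - 2640 = -3341.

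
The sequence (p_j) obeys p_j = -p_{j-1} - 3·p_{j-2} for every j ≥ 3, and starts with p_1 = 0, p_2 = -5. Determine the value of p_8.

-65

Applying the relation repeatedly:
p_3 = 5, p_4 = 10, p_5 = -25, p_6 = -5, p_7 = 80, p_8 = -65.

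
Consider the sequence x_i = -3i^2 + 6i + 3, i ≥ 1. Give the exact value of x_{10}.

x_{10} = -3·10^2 + 6·10 + 3 = -237.

-237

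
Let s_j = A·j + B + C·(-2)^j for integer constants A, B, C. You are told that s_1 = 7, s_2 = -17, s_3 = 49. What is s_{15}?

Plug in j = 1, 2, 3: A + B - 2C = 7; 2A + B + 4C = -17; 3A + B - 8C = 49.
Subtracting the first from the second: A + 6C = -24.
Subtracting the second from the third: A - 12C = 66.
Solving: C = -5, A = 6, then B = -9.
Therefore s_{15} = 90 + (-9) + (-5)·(-32768) = 163921.

163921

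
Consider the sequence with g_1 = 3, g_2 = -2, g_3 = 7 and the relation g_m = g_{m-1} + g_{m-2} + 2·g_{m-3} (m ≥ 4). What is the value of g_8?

g_4 = 11;  g_5 = 14;  g_6 = 39;  g_7 = 75;  g_8 = 142.

142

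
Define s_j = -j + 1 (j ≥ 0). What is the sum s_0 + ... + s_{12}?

-65

Over j = 0..12: Σj = 78.
Total = (-1)·78 + (1)·13 = -65.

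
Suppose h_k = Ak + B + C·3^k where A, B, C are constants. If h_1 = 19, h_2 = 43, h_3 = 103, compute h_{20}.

10460353327

The three given values yield: A + B + 3C = 19; 2A + B + 9C = 43; 3A + B + 27C = 103.
Subtracting the first from the second: A + 6C = 24.
Subtracting the second from the third: A + 18C = 60.
Solving: C = 3, A = 6, then B = 4.
Hence h_{20} = 6·20 + 4 + 3·3486784401 = 10460353327.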